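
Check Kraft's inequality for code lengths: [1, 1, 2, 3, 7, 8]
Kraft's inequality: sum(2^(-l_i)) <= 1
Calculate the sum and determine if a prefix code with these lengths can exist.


Sum = 2^(-1) + 2^(-1) + 2^(-2) + 2^(-3) + 2^(-7) + 2^(-8)
    = 0.5 + 0.5 + 0.25 + 0.125 + 0.0078125 + 0.00390625
    = 355/256 = 1.38671875
Since 1.38671875 > 1, Kraft's inequality is NOT satisfied.
A prefix code with these lengths CANNOT exist.

Kraft sum = 1.38671875. Not satisfied.


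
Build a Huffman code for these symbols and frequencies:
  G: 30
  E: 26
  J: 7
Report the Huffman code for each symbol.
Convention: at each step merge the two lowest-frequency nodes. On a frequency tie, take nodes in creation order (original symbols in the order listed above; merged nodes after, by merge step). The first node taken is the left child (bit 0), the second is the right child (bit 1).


Huffman tree construction:
Step 1: Merge J(7) + E(26) = 33
Step 2: Merge G(30) + (J+E)(33) = 63
Read each symbol's code off the tree from the root (left child = 0, right child = 1).

Codes:
  G: 0 (length 1)
  E: 11 (length 2)
  J: 10 (length 2)
Average code length: 96/63 = 1.5238 bits/symbol


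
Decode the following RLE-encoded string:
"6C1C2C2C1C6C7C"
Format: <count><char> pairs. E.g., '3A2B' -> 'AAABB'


Expanding each <count><char> pair:
  6C -> 'CCCCCC'
  1C -> 'C'
  2C -> 'CC'
  2C -> 'CC'
  1C -> 'C'
  6C -> 'CCCCCC'
  7C -> 'CCCCCCC'

Decoded = CCCCCCCCCCCCCCCCCCCCCCCCC


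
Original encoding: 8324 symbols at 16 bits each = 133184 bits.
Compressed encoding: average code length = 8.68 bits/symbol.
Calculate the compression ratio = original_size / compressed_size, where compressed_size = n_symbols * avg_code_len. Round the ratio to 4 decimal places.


original_size = n_symbols * orig_bits = 8324 * 16 = 133184 bits
compressed_size = n_symbols * avg_code_len = 8324 * 8.68 = 72252.32 bits
ratio = original_size / compressed_size = 133184 / 72252.32 = 1.8433

Compression ratio = 1.8433


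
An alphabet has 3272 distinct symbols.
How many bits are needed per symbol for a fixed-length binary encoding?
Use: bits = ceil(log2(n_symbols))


log2(3272) = 11.676
Bracket: 2^11 = 2048 < 3272 <= 2^12 = 4096
So ceil(log2(3272)) = 12

bits = ceil(log2(3272)) = ceil(11.676) = 12 bits


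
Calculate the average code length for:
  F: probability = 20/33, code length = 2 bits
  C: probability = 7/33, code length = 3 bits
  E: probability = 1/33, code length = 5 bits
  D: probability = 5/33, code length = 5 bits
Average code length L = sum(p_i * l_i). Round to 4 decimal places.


Weighted contributions p_i * l_i:
  F: (20/33) * 2 = 40/33
  C: (7/33) * 3 = 21/33
  E: (1/33) * 5 = 5/33
  D: (5/33) * 5 = 25/33
Sum = (40 + 21 + 5 + 25)/33 = 91/33

L = 91/33 = 2.7576 bits/symbol


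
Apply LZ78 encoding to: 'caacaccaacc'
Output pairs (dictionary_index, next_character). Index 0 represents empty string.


LZ78 encoding steps:
Dictionary: {0: ''}
Step 1: w='' (idx 0), next='c' -> output (0, 'c'), add 'c' as idx 1
Step 2: w='' (idx 0), next='a' -> output (0, 'a'), add 'a' as idx 2
Step 3: w='a' (idx 2), next='c' -> output (2, 'c'), add 'ac' as idx 3
Step 4: w='ac' (idx 3), next='c' -> output (3, 'c'), add 'acc' as idx 4
Step 5: w='a' (idx 2), next='a' -> output (2, 'a'), add 'aa' as idx 5
Step 6: w='c' (idx 1), next='c' -> output (1, 'c'), add 'cc' as idx 6


Encoded: [(0, 'c'), (0, 'a'), (2, 'c'), (3, 'c'), (2, 'a'), (1, 'c')]


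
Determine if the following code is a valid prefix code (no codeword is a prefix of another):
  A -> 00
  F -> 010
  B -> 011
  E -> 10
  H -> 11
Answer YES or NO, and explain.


Checking each pair (does one codeword prefix another?):
  A='00' vs F='010': no prefix
  A='00' vs B='011': no prefix
  A='00' vs E='10': no prefix
  A='00' vs H='11': no prefix
  F='010' vs A='00': no prefix
  F='010' vs B='011': no prefix
  F='010' vs E='10': no prefix
  F='010' vs H='11': no prefix
  B='011' vs A='00': no prefix
  B='011' vs F='010': no prefix
  B='011' vs E='10': no prefix
  B='011' vs H='11': no prefix
  E='10' vs A='00': no prefix
  E='10' vs F='010': no prefix
  E='10' vs B='011': no prefix
  E='10' vs H='11': no prefix
  H='11' vs A='00': no prefix
  H='11' vs F='010': no prefix
  H='11' vs B='011': no prefix
  H='11' vs E='10': no prefix
No violation found over all pairs.

YES -- this is a valid prefix code. No codeword is a prefix of any other codeword.


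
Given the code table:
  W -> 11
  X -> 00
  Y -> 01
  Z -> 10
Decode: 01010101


Decoding:
01 -> Y
01 -> Y
01 -> Y
01 -> Y


Result: YYYY


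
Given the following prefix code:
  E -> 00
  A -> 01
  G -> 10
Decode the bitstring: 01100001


Decoding step by step:
Bits 01 -> A
Bits 10 -> G
Bits 00 -> E
Bits 01 -> A


Decoded message: AGEA


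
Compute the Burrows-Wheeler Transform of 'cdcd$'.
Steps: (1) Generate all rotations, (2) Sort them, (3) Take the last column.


Rotations (sorted):
  0: $cdcd -> last char: d
  1: cd$cd -> last char: d
  2: cdcd$ -> last char: $
  3: d$cdc -> last char: c
  4: dcd$c -> last char: c


BWT = dd$cc


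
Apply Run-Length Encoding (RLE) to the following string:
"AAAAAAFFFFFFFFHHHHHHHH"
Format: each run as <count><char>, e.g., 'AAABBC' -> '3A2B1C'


Scanning runs left to right:
  i=0: run of 'A' x 6 -> '6A'
  i=6: run of 'F' x 8 -> '8F'
  i=14: run of 'H' x 8 -> '8H'

RLE = 6A8F8H


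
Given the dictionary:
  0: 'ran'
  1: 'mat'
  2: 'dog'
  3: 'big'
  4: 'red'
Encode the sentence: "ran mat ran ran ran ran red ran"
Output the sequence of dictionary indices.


Look up each word in the dictionary:
  'ran' -> 0
  'mat' -> 1
  'ran' -> 0
  'ran' -> 0
  'ran' -> 0
  'ran' -> 0
  'red' -> 4
  'ran' -> 0

Encoded: [0, 1, 0, 0, 0, 0, 4, 0]


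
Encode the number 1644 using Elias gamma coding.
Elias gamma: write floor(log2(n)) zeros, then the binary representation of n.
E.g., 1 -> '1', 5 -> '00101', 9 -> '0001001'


num_bits = floor(log2(1644)) + 1 = 11
leading_zeros = num_bits - 1 = 10
binary(1644) = 11001101100

Elias gamma(1644) = '0000000000' + '11001101100' = 000000000011001101100 (21 bits)


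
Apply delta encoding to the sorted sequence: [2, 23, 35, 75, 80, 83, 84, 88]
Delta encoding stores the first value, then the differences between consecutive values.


First value: 2
Deltas:
  23 - 2 = 21
  35 - 23 = 12
  75 - 35 = 40
  80 - 75 = 5
  83 - 80 = 3
  84 - 83 = 1
  88 - 84 = 4


Delta encoded: [2, 21, 12, 40, 5, 3, 1, 4]


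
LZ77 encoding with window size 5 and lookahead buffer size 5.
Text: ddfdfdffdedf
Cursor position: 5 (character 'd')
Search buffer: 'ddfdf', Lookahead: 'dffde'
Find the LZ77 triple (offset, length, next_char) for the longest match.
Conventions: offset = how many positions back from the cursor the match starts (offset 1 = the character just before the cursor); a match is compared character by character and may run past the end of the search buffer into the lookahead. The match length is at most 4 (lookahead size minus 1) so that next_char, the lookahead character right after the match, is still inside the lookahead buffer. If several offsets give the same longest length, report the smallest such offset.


Try each offset into the search buffer:
  offset=1 (pos 4, char 'f'): match length 0
  offset=2 (pos 3, char 'd'): match length 2
  offset=3 (pos 2, char 'f'): match length 0
  offset=4 (pos 1, char 'd'): match length 2
  offset=5 (pos 0, char 'd'): match length 1
Longest match has length 2, found at offsets 2, 4; take the smallest, offset 2.
next_char = character at position 5 + 2 = 7 -> 'f'

Best match: offset=2, length=2 (matching 'df' starting at position 3)
LZ77 triple: (2, 2, 'f')


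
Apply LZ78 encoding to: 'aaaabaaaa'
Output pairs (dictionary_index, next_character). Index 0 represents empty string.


LZ78 encoding steps:
Dictionary: {0: ''}
Step 1: w='' (idx 0), next='a' -> output (0, 'a'), add 'a' as idx 1
Step 2: w='a' (idx 1), next='a' -> output (1, 'a'), add 'aa' as idx 2
Step 3: w='a' (idx 1), next='b' -> output (1, 'b'), add 'ab' as idx 3
Step 4: w='aa' (idx 2), next='a' -> output (2, 'a'), add 'aaa' as idx 4
Step 5: w='a' (idx 1), end of input -> output (1, '')


Encoded: [(0, 'a'), (1, 'a'), (1, 'b'), (2, 'a'), (1, '')]


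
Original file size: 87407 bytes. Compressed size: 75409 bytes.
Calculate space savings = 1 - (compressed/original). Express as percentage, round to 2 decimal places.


ratio = compressed/original = 75409/87407 = 0.862734
savings = 1 - ratio = 1 - 0.862734 = 0.137266
as a percentage: 0.137266 * 100 = 13.73%

Space savings = 1 - 75409/87407 = 13.73%


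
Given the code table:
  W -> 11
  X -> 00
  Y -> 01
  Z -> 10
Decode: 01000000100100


Decoding:
01 -> Y
00 -> X
00 -> X
00 -> X
10 -> Z
01 -> Y
00 -> X


Result: YXXXZYX


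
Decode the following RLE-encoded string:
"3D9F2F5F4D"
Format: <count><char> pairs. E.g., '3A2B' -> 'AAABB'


Expanding each <count><char> pair:
  3D -> 'DDD'
  9F -> 'FFFFFFFFF'
  2F -> 'FF'
  5F -> 'FFFFF'
  4D -> 'DDDD'

Decoded = DDDFFFFFFFFFFFFFFFFDDDD


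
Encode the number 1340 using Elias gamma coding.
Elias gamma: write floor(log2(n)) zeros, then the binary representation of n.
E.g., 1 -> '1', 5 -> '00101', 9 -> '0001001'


num_bits = floor(log2(1340)) + 1 = 11
leading_zeros = num_bits - 1 = 10
binary(1340) = 10100111100

Elias gamma(1340) = '0000000000' + '10100111100' = 000000000010100111100 (21 bits)


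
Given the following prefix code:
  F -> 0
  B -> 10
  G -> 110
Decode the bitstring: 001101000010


Decoding step by step:
Bits 0 -> F
Bits 0 -> F
Bits 110 -> G
Bits 10 -> B
Bits 0 -> F
Bits 0 -> F
Bits 0 -> F
Bits 10 -> B


Decoded message: FFGBFFFB


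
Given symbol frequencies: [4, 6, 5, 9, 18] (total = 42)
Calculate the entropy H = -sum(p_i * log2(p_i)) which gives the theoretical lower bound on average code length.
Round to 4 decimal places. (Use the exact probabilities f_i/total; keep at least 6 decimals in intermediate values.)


Per-symbol terms -p_i * log2(p_i) with p_i = f_i/42:
  p = 4/42 = 0.095238: log2(p) = -3.392317, -p*log2(p) = 0.323078
  p = 6/42 = 0.142857: log2(p) = -2.807355, -p*log2(p) = 0.401051
  p = 5/42 = 0.119048: log2(p) = -3.070389, -p*log2(p) = 0.365523
  p = 9/42 = 0.214286: log2(p) = -2.222392, -p*log2(p) = 0.476227
  p = 18/42 = 0.428571: log2(p) = -1.222392, -p*log2(p) = 0.523882
H = 0.323078 + 0.401051 + 0.365523 + 0.476227 + 0.523882 = 2.089761

H = 2.0898 bits/symbol


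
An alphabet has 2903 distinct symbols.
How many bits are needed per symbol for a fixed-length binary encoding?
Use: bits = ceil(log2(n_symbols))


log2(2903) = 11.5033
Bracket: 2^11 = 2048 < 2903 <= 2^12 = 4096
So ceil(log2(2903)) = 12

bits = ceil(log2(2903)) = ceil(11.5033) = 12 bits


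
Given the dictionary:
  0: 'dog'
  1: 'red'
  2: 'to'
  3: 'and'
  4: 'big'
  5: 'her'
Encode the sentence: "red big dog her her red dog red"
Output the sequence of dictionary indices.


Look up each word in the dictionary:
  'red' -> 1
  'big' -> 4
  'dog' -> 0
  'her' -> 5
  'her' -> 5
  'red' -> 1
  'dog' -> 0
  'red' -> 1

Encoded: [1, 4, 0, 5, 5, 1, 0, 1]


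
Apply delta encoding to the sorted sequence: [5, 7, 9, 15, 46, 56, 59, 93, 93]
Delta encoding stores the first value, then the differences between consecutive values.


First value: 5
Deltas:
  7 - 5 = 2
  9 - 7 = 2
  15 - 9 = 6
  46 - 15 = 31
  56 - 46 = 10
  59 - 56 = 3
  93 - 59 = 34
  93 - 93 = 0


Delta encoded: [5, 2, 2, 6, 31, 10, 3, 34, 0]


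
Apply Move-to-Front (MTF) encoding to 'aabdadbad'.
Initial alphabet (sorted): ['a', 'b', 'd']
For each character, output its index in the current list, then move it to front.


MTF encoding:
'a': index 0 in ['a', 'b', 'd'] -> ['a', 'b', 'd']
'a': index 0 in ['a', 'b', 'd'] -> ['a', 'b', 'd']
'b': index 1 in ['a', 'b', 'd'] -> ['b', 'a', 'd']
'd': index 2 in ['b', 'a', 'd'] -> ['d', 'b', 'a']
'a': index 2 in ['d', 'b', 'a'] -> ['a', 'd', 'b']
'd': index 1 in ['a', 'd', 'b'] -> ['d', 'a', 'b']
'b': index 2 in ['d', 'a', 'b'] -> ['b', 'd', 'a']
'a': index 2 in ['b', 'd', 'a'] -> ['a', 'b', 'd']
'd': index 2 in ['a', 'b', 'd'] -> ['d', 'a', 'b']


Output: [0, 0, 1, 2, 2, 1, 2, 2, 2]


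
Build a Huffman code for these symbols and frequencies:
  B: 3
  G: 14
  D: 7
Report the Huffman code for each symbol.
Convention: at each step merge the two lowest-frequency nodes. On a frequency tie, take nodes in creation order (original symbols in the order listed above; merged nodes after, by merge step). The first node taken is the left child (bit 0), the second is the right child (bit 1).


Huffman tree construction:
Step 1: Merge B(3) + D(7) = 10
Step 2: Merge (B+D)(10) + G(14) = 24
Read each symbol's code off the tree from the root (left child = 0, right child = 1).

Codes:
  B: 00 (length 2)
  G: 1 (length 1)
  D: 01 (length 2)
Average code length: 34/24 = 1.4167 bits/symbol


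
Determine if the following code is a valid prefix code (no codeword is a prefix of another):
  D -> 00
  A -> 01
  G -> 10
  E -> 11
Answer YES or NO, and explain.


Checking each pair (does one codeword prefix another?):
  D='00' vs A='01': no prefix
  D='00' vs G='10': no prefix
  D='00' vs E='11': no prefix
  A='01' vs D='00': no prefix
  A='01' vs G='10': no prefix
  A='01' vs E='11': no prefix
  G='10' vs D='00': no prefix
  G='10' vs A='01': no prefix
  G='10' vs E='11': no prefix
  E='11' vs D='00': no prefix
  E='11' vs A='01': no prefix
  E='11' vs G='10': no prefix
No violation found over all pairs.

YES -- this is a valid prefix code. No codeword is a prefix of any other codeword.


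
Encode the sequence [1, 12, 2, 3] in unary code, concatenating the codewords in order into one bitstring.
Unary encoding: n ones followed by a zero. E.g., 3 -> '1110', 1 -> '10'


Encode each number as n ones followed by a terminating 0:
  1 -> 10 (2 bits)
  12 -> 1111111111110 (13 bits)
  2 -> 110 (3 bits)
  3 -> 1110 (4 bits)
Total length = 2 + 13 + 3 + 4 = 22 bits.

Unary([1, 12, 2, 3]) = 1011111111111101101110 (22 bits)


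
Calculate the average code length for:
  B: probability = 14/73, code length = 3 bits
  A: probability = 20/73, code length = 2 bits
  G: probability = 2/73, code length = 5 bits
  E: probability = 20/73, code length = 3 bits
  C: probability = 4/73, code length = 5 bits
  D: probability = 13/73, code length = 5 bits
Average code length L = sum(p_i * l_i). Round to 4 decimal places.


Weighted contributions p_i * l_i:
  B: (14/73) * 3 = 42/73
  A: (20/73) * 2 = 40/73
  G: (2/73) * 5 = 10/73
  E: (20/73) * 3 = 60/73
  C: (4/73) * 5 = 20/73
  D: (13/73) * 5 = 65/73
Sum = (42 + 40 + 10 + 60 + 20 + 65)/73 = 237/73

L = 237/73 = 3.2466 bits/symbol


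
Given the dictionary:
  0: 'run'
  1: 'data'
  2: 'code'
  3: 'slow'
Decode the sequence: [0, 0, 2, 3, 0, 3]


Look up each index in the dictionary:
  0 -> 'run'
  0 -> 'run'
  2 -> 'code'
  3 -> 'slow'
  0 -> 'run'
  3 -> 'slow'

Decoded: "run run code slow run slow"


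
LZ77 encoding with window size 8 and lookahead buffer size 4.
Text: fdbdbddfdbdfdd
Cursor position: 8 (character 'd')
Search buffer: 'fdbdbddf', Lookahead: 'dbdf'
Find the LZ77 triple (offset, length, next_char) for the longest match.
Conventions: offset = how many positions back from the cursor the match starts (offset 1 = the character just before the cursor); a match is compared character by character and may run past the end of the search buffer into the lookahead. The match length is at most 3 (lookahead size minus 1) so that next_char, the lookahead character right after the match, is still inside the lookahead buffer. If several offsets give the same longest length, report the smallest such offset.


Try each offset into the search buffer:
  offset=1 (pos 7, char 'f'): match length 0
  offset=2 (pos 6, char 'd'): match length 1
  offset=3 (pos 5, char 'd'): match length 1
  offset=4 (pos 4, char 'b'): match length 0
  offset=5 (pos 3, char 'd'): match length 3
  offset=6 (pos 2, char 'b'): match length 0
  offset=7 (pos 1, char 'd'): match length 3
  offset=8 (pos 0, char 'f'): match length 0
Longest match has length 3, found at offsets 5, 7; take the smallest, offset 5.
next_char = character at position 8 + 3 = 11 -> 'f'

Best match: offset=5, length=3 (matching 'dbd' starting at position 3)
LZ77 triple: (5, 3, 'f')


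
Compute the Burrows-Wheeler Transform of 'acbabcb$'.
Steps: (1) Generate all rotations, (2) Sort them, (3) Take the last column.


Rotations (sorted):
  0: $acbabcb -> last char: b
  1: abcb$acb -> last char: b
  2: acbabcb$ -> last char: $
  3: b$acbabc -> last char: c
  4: babcb$ac -> last char: c
  5: bcb$acba -> last char: a
  6: cb$acbab -> last char: b
  7: cbabcb$a -> last char: a


BWT = bb$ccaba


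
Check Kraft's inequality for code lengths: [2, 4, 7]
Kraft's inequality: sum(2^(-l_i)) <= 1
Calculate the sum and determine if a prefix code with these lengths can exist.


Sum = 2^(-2) + 2^(-4) + 2^(-7)
    = 0.25 + 0.0625 + 0.0078125
    = 41/128 = 0.3203125
Since 0.3203125 <= 1, Kraft's inequality IS satisfied.
A prefix code with these lengths CAN exist.

Kraft sum = 0.3203125. Satisfied.


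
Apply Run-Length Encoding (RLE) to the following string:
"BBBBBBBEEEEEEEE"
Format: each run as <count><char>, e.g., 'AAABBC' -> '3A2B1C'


Scanning runs left to right:
  i=0: run of 'B' x 7 -> '7B'
  i=7: run of 'E' x 8 -> '8E'

RLE = 7B8E


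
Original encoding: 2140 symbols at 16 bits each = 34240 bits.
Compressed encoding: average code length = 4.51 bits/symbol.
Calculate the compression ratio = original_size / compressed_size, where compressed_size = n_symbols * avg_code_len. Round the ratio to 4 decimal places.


original_size = n_symbols * orig_bits = 2140 * 16 = 34240 bits
compressed_size = n_symbols * avg_code_len = 2140 * 4.51 = 9651.4 bits
ratio = original_size / compressed_size = 34240 / 9651.4 = 3.5477

Compression ratio = 3.5477


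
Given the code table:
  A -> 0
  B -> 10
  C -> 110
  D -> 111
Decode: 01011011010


Decoding:
0 -> A
10 -> B
110 -> C
110 -> C
10 -> B


Result: ABCCB


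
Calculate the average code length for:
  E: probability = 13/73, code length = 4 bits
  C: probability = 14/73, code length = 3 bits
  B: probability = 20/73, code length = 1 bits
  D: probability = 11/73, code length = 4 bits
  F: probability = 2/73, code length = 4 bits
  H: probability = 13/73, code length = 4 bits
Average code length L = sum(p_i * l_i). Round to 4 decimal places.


Weighted contributions p_i * l_i:
  E: (13/73) * 4 = 52/73
  C: (14/73) * 3 = 42/73
  B: (20/73) * 1 = 20/73
  D: (11/73) * 4 = 44/73
  F: (2/73) * 4 = 8/73
  H: (13/73) * 4 = 52/73
Sum = (52 + 42 + 20 + 44 + 8 + 52)/73 = 218/73

L = 218/73 = 2.9863 bits/symbol


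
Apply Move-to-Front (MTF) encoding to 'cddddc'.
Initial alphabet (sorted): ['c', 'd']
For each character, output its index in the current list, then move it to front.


MTF encoding:
'c': index 0 in ['c', 'd'] -> ['c', 'd']
'd': index 1 in ['c', 'd'] -> ['d', 'c']
'd': index 0 in ['d', 'c'] -> ['d', 'c']
'd': index 0 in ['d', 'c'] -> ['d', 'c']
'd': index 0 in ['d', 'c'] -> ['d', 'c']
'c': index 1 in ['d', 'c'] -> ['c', 'd']


Output: [0, 1, 0, 0, 0, 1]


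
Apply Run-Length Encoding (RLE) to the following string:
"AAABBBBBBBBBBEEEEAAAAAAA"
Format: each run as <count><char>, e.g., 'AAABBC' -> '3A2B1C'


Scanning runs left to right:
  i=0: run of 'A' x 3 -> '3A'
  i=3: run of 'B' x 10 -> '10B'
  i=13: run of 'E' x 4 -> '4E'
  i=17: run of 'A' x 7 -> '7A'

RLE = 3A10B4E7A


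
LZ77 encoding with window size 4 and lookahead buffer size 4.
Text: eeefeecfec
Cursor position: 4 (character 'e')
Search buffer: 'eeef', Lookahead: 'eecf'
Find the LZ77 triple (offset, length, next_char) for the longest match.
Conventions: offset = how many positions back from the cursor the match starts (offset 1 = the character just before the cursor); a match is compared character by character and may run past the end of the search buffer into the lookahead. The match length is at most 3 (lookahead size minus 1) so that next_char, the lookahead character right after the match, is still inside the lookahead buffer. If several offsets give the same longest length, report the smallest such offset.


Try each offset into the search buffer:
  offset=1 (pos 3, char 'f'): match length 0
  offset=2 (pos 2, char 'e'): match length 1
  offset=3 (pos 1, char 'e'): match length 2
  offset=4 (pos 0, char 'e'): match length 2
Longest match has length 2, found at offsets 3, 4; take the smallest, offset 3.
next_char = character at position 4 + 2 = 6 -> 'c'

Best match: offset=3, length=2 (matching 'ee' starting at position 1)
LZ77 triple: (3, 2, 'c')


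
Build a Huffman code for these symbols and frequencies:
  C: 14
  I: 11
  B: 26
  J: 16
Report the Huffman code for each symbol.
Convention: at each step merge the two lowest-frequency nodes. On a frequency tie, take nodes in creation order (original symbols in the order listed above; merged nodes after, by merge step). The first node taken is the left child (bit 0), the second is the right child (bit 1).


Huffman tree construction:
Step 1: Merge I(11) + C(14) = 25
Step 2: Merge J(16) + (I+C)(25) = 41
Step 3: Merge B(26) + (J+(I+C))(41) = 67
Read each symbol's code off the tree from the root (left child = 0, right child = 1).

Codes:
  C: 111 (length 3)
  I: 110 (length 3)
  B: 0 (length 1)
  J: 10 (length 2)
Average code length: 133/67 = 1.9851 bits/symbol


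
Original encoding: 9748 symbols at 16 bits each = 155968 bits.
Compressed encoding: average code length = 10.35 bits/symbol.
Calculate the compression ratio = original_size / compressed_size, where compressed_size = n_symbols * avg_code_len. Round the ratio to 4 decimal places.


original_size = n_symbols * orig_bits = 9748 * 16 = 155968 bits
compressed_size = n_symbols * avg_code_len = 9748 * 10.35 = 100891.8 bits
ratio = original_size / compressed_size = 155968 / 100891.8 = 1.5459

Compression ratio = 1.5459


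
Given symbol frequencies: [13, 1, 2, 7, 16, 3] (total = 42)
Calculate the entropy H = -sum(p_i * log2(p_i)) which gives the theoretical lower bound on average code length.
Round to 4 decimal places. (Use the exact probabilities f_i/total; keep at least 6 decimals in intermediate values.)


Per-symbol terms -p_i * log2(p_i) with p_i = f_i/42:
  p = 13/42 = 0.309524: log2(p) = -1.691878, -p*log2(p) = 0.523676
  p = 1/42 = 0.023810: log2(p) = -5.392317, -p*log2(p) = 0.128389
  p = 2/42 = 0.047619: log2(p) = -4.392317, -p*log2(p) = 0.209158
  p = 7/42 = 0.166667: log2(p) = -2.584963, -p*log2(p) = 0.430827
  p = 16/42 = 0.380952: log2(p) = -1.392317, -p*log2(p) = 0.530407
  p = 3/42 = 0.071429: log2(p) = -3.807355, -p*log2(p) = 0.271954
H = 0.523676 + 0.128389 + 0.209158 + 0.430827 + 0.530407 + 0.271954 = 2.094411

H = 2.0944 bits/symbol


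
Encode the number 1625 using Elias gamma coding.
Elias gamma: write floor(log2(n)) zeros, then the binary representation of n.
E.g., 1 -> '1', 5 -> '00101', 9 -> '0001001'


num_bits = floor(log2(1625)) + 1 = 11
leading_zeros = num_bits - 1 = 10
binary(1625) = 11001011001

Elias gamma(1625) = '0000000000' + '11001011001' = 000000000011001011001 (21 bits)


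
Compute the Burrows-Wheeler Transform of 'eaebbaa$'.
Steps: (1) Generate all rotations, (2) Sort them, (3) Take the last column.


Rotations (sorted):
  0: $eaebbaa -> last char: a
  1: a$eaebba -> last char: a
  2: aa$eaebb -> last char: b
  3: aebbaa$e -> last char: e
  4: baa$eaeb -> last char: b
  5: bbaa$eae -> last char: e
  6: eaebbaa$ -> last char: $
  7: ebbaa$ea -> last char: a


BWT = aabebe$a


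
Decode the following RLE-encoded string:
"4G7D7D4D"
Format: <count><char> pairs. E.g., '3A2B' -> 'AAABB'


Expanding each <count><char> pair:
  4G -> 'GGGG'
  7D -> 'DDDDDDD'
  7D -> 'DDDDDDD'
  4D -> 'DDDD'

Decoded = GGGGDDDDDDDDDDDDDDDDDD


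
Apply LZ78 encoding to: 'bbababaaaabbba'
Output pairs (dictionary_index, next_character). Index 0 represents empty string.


LZ78 encoding steps:
Dictionary: {0: ''}
Step 1: w='' (idx 0), next='b' -> output (0, 'b'), add 'b' as idx 1
Step 2: w='b' (idx 1), next='a' -> output (1, 'a'), add 'ba' as idx 2
Step 3: w='ba' (idx 2), next='b' -> output (2, 'b'), add 'bab' as idx 3
Step 4: w='' (idx 0), next='a' -> output (0, 'a'), add 'a' as idx 4
Step 5: w='a' (idx 4), next='a' -> output (4, 'a'), add 'aa' as idx 5
Step 6: w='a' (idx 4), next='b' -> output (4, 'b'), add 'ab' as idx 6
Step 7: w='b' (idx 1), next='b' -> output (1, 'b'), add 'bb' as idx 7
Step 8: w='a' (idx 4), end of input -> output (4, '')


Encoded: [(0, 'b'), (1, 'a'), (2, 'b'), (0, 'a'), (4, 'a'), (4, 'b'), (1, 'b'), (4, '')]


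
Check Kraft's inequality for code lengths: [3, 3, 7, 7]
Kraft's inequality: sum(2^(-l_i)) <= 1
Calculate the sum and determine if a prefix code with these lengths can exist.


Sum = 2^(-3) + 2^(-3) + 2^(-7) + 2^(-7)
    = 0.125 + 0.125 + 0.0078125 + 0.0078125
    = 34/128 = 0.265625
Since 0.265625 <= 1, Kraft's inequality IS satisfied.
A prefix code with these lengths CAN exist.

Kraft sum = 0.265625. Satisfied.


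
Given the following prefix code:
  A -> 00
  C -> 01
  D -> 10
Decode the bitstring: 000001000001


Decoding step by step:
Bits 00 -> A
Bits 00 -> A
Bits 01 -> C
Bits 00 -> A
Bits 00 -> A
Bits 01 -> C


Decoded message: AACAAC


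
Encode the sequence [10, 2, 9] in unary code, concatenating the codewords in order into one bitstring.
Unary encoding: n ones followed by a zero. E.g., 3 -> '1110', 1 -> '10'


Encode each number as n ones followed by a terminating 0:
  10 -> 11111111110 (11 bits)
  2 -> 110 (3 bits)
  9 -> 1111111110 (10 bits)
Total length = 11 + 3 + 10 = 24 bits.

Unary([10, 2, 9]) = 111111111101101111111110 (24 bits)


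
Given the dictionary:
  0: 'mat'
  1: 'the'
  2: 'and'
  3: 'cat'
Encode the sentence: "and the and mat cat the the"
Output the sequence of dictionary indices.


Look up each word in the dictionary:
  'and' -> 2
  'the' -> 1
  'and' -> 2
  'mat' -> 0
  'cat' -> 3
  'the' -> 1
  'the' -> 1

Encoded: [2, 1, 2, 0, 3, 1, 1]


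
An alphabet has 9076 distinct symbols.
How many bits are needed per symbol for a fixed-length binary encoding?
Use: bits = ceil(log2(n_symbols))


log2(9076) = 13.1478
Bracket: 2^13 = 8192 < 9076 <= 2^14 = 16384
So ceil(log2(9076)) = 14

bits = ceil(log2(9076)) = ceil(13.1478) = 14 bits


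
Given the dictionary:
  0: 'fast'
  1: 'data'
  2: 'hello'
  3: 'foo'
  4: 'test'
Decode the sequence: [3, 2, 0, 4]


Look up each index in the dictionary:
  3 -> 'foo'
  2 -> 'hello'
  0 -> 'fast'
  4 -> 'test'

Decoded: "foo hello fast test"


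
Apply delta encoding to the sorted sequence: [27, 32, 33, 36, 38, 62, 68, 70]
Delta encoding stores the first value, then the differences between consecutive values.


First value: 27
Deltas:
  32 - 27 = 5
  33 - 32 = 1
  36 - 33 = 3
  38 - 36 = 2
  62 - 38 = 24
  68 - 62 = 6
  70 - 68 = 2


Delta encoded: [27, 5, 1, 3, 2, 24, 6, 2]


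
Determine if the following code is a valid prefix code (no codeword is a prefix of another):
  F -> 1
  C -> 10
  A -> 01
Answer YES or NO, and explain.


Checking each pair (does one codeword prefix another?):
  F='1' vs C='10': prefix -- VIOLATION

NO -- this is NOT a valid prefix code. F (1) is a prefix of C (10).


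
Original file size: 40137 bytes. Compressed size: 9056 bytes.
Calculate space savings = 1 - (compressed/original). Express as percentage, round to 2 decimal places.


ratio = compressed/original = 9056/40137 = 0.225627
savings = 1 - ratio = 1 - 0.225627 = 0.774373
as a percentage: 0.774373 * 100 = 77.44%

Space savings = 1 - 9056/40137 = 77.44%


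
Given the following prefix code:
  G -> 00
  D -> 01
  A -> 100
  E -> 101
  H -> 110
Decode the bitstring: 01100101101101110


Decoding step by step:
Bits 01 -> D
Bits 100 -> A
Bits 101 -> E
Bits 101 -> E
Bits 101 -> E
Bits 110 -> H


Decoded message: DAEEEH


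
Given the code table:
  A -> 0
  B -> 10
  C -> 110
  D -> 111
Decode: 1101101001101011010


Decoding:
110 -> C
110 -> C
10 -> B
0 -> A
110 -> C
10 -> B
110 -> C
10 -> B


Result: CCBACBCB


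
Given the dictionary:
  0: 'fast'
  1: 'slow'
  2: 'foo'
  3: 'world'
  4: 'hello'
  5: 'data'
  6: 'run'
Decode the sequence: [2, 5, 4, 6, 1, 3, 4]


Look up each index in the dictionary:
  2 -> 'foo'
  5 -> 'data'
  4 -> 'hello'
  6 -> 'run'
  1 -> 'slow'
  3 -> 'world'
  4 -> 'hello'

Decoded: "foo data hello run slow world hello"


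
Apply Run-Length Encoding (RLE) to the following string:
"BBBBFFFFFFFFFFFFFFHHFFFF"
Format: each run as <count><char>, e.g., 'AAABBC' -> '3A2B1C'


Scanning runs left to right:
  i=0: run of 'B' x 4 -> '4B'
  i=4: run of 'F' x 14 -> '14F'
  i=18: run of 'H' x 2 -> '2H'
  i=20: run of 'F' x 4 -> '4F'

RLE = 4B14F2H4F


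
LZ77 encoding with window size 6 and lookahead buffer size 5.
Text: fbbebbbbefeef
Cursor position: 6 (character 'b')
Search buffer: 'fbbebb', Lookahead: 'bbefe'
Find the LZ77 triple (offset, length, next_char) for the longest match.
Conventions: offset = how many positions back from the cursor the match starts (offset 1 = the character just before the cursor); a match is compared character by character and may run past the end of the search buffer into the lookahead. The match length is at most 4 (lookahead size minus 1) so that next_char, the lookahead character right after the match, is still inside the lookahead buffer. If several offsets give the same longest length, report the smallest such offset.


Try each offset into the search buffer:
  offset=1 (pos 5, char 'b'): match length 2
  offset=2 (pos 4, char 'b'): match length 2
  offset=3 (pos 3, char 'e'): match length 0
  offset=4 (pos 2, char 'b'): match length 1
  offset=5 (pos 1, char 'b'): match length 3
  offset=6 (pos 0, char 'f'): match length 0
Longest match has length 3 at offset 5.
next_char = character at position 6 + 3 = 9 -> 'f'

Best match: offset=5, length=3 (matching 'bbe' starting at position 1)
LZ77 triple: (5, 3, 'f')


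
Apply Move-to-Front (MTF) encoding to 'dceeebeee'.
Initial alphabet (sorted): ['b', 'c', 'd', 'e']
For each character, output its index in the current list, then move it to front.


MTF encoding:
'd': index 2 in ['b', 'c', 'd', 'e'] -> ['d', 'b', 'c', 'e']
'c': index 2 in ['d', 'b', 'c', 'e'] -> ['c', 'd', 'b', 'e']
'e': index 3 in ['c', 'd', 'b', 'e'] -> ['e', 'c', 'd', 'b']
'e': index 0 in ['e', 'c', 'd', 'b'] -> ['e', 'c', 'd', 'b']
'e': index 0 in ['e', 'c', 'd', 'b'] -> ['e', 'c', 'd', 'b']
'b': index 3 in ['e', 'c', 'd', 'b'] -> ['b', 'e', 'c', 'd']
'e': index 1 in ['b', 'e', 'c', 'd'] -> ['e', 'b', 'c', 'd']
'e': index 0 in ['e', 'b', 'c', 'd'] -> ['e', 'b', 'c', 'd']
'e': index 0 in ['e', 'b', 'c', 'd'] -> ['e', 'b', 'c', 'd']


Output: [2, 2, 3, 0, 0, 3, 1, 0, 0]


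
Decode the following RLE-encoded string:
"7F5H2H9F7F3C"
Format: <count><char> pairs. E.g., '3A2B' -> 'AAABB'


Expanding each <count><char> pair:
  7F -> 'FFFFFFF'
  5H -> 'HHHHH'
  2H -> 'HH'
  9F -> 'FFFFFFFFF'
  7F -> 'FFFFFFF'
  3C -> 'CCC'

Decoded = FFFFFFFHHHHHHHFFFFFFFFFFFFFFFFCCC


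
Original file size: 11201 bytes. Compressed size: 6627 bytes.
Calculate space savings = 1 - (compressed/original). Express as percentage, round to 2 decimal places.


ratio = compressed/original = 6627/11201 = 0.591644
savings = 1 - ratio = 1 - 0.591644 = 0.408356
as a percentage: 0.408356 * 100 = 40.84%

Space savings = 1 - 6627/11201 = 40.84%


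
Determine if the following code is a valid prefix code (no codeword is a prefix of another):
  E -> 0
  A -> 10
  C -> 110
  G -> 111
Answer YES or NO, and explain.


Checking each pair (does one codeword prefix another?):
  E='0' vs A='10': no prefix
  E='0' vs C='110': no prefix
  E='0' vs G='111': no prefix
  A='10' vs E='0': no prefix
  A='10' vs C='110': no prefix
  A='10' vs G='111': no prefix
  C='110' vs E='0': no prefix
  C='110' vs A='10': no prefix
  C='110' vs G='111': no prefix
  G='111' vs E='0': no prefix
  G='111' vs A='10': no prefix
  G='111' vs C='110': no prefix
No violation found over all pairs.

YES -- this is a valid prefix code. No codeword is a prefix of any other codeword.


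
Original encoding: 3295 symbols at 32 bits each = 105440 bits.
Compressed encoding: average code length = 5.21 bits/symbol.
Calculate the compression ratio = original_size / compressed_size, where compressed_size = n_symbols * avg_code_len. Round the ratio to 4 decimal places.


original_size = n_symbols * orig_bits = 3295 * 32 = 105440 bits
compressed_size = n_symbols * avg_code_len = 3295 * 5.21 = 17166.95 bits
ratio = original_size / compressed_size = 105440 / 17166.95 = 6.142

Compression ratio = 6.142


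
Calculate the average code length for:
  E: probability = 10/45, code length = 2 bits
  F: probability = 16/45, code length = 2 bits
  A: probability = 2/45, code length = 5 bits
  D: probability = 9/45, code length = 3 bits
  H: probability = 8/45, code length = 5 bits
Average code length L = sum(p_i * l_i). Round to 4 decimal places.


Weighted contributions p_i * l_i:
  E: (10/45) * 2 = 20/45
  F: (16/45) * 2 = 32/45
  A: (2/45) * 5 = 10/45
  D: (9/45) * 3 = 27/45
  H: (8/45) * 5 = 40/45
Sum = (20 + 32 + 10 + 27 + 40)/45 = 129/45

L = 129/45 = 2.8667 bits/symbol


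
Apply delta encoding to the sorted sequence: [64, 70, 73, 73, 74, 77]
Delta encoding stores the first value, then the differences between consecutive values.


First value: 64
Deltas:
  70 - 64 = 6
  73 - 70 = 3
  73 - 73 = 0
  74 - 73 = 1
  77 - 74 = 3


Delta encoded: [64, 6, 3, 0, 1, 3]


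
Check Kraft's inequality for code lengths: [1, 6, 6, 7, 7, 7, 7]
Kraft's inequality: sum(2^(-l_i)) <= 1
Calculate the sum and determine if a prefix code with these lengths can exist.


Sum = 2^(-1) + 2^(-6) + 2^(-6) + 2^(-7) + 2^(-7) + 2^(-7) + 2^(-7)
    = 0.5 + 0.015625 + 0.015625 + 0.0078125 + 0.0078125 + 0.0078125 + 0.0078125
    = 72/128 = 0.5625
Since 0.5625 <= 1, Kraft's inequality IS satisfied.
A prefix code with these lengths CAN exist.

Kraft sum = 0.5625. Satisfied.


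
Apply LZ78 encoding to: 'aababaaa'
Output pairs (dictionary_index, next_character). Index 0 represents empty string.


LZ78 encoding steps:
Dictionary: {0: ''}
Step 1: w='' (idx 0), next='a' -> output (0, 'a'), add 'a' as idx 1
Step 2: w='a' (idx 1), next='b' -> output (1, 'b'), add 'ab' as idx 2
Step 3: w='ab' (idx 2), next='a' -> output (2, 'a'), add 'aba' as idx 3
Step 4: w='a' (idx 1), next='a' -> output (1, 'a'), add 'aa' as idx 4


Encoded: [(0, 'a'), (1, 'b'), (2, 'a'), (1, 'a')]


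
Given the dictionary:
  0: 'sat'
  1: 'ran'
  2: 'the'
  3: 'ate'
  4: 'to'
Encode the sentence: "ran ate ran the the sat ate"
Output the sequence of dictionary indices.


Look up each word in the dictionary:
  'ran' -> 1
  'ate' -> 3
  'ran' -> 1
  'the' -> 2
  'the' -> 2
  'sat' -> 0
  'ate' -> 3

Encoded: [1, 3, 1, 2, 2, 0, 3]


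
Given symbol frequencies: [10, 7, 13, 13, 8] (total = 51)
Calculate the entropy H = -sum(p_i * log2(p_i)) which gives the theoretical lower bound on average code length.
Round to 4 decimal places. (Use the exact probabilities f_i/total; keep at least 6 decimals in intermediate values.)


Per-symbol terms -p_i * log2(p_i) with p_i = f_i/51:
  p = 10/51 = 0.196078: log2(p) = -2.350497, -p*log2(p) = 0.460882
  p = 7/51 = 0.137255: log2(p) = -2.865070, -p*log2(p) = 0.393245
  p = 13/51 = 0.254902: log2(p) = -1.971986, -p*log2(p) = 0.502663
  p = 13/51 = 0.254902: log2(p) = -1.971986, -p*log2(p) = 0.502663
  p = 8/51 = 0.156863: log2(p) = -2.672425, -p*log2(p) = 0.419204
H = 0.460882 + 0.393245 + 0.502663 + 0.502663 + 0.419204 = 2.278657

H = 2.2787 bits/symbol


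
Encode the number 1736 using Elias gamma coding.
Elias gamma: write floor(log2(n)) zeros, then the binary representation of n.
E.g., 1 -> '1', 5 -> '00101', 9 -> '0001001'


num_bits = floor(log2(1736)) + 1 = 11
leading_zeros = num_bits - 1 = 10
binary(1736) = 11011001000

Elias gamma(1736) = '0000000000' + '11011001000' = 000000000011011001000 (21 bits)


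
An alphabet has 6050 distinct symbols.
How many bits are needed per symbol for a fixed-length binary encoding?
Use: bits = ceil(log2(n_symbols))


log2(6050) = 12.5627
Bracket: 2^12 = 4096 < 6050 <= 2^13 = 8192
So ceil(log2(6050)) = 13

bits = ceil(log2(6050)) = ceil(12.5627) = 13 bits


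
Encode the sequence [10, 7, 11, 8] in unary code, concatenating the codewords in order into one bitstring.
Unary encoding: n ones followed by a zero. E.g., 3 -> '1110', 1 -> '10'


Encode each number as n ones followed by a terminating 0:
  10 -> 11111111110 (11 bits)
  7 -> 11111110 (8 bits)
  11 -> 111111111110 (12 bits)
  8 -> 111111110 (9 bits)
Total length = 11 + 8 + 12 + 9 = 40 bits.

Unary([10, 7, 11, 8]) = 1111111111011111110111111111110111111110 (40 bits)


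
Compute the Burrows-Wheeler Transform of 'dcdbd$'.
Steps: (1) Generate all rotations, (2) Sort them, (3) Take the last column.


Rotations (sorted):
  0: $dcdbd -> last char: d
  1: bd$dcd -> last char: d
  2: cdbd$d -> last char: d
  3: d$dcdb -> last char: b
  4: dbd$dc -> last char: c
  5: dcdbd$ -> last char: $


BWT = dddbc$


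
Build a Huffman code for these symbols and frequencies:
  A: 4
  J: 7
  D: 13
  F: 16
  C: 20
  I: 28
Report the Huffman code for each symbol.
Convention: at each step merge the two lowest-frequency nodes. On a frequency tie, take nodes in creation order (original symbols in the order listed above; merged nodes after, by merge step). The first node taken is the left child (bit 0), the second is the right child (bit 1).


Huffman tree construction:
Step 1: Merge A(4) + J(7) = 11
Step 2: Merge (A+J)(11) + D(13) = 24
Step 3: Merge F(16) + C(20) = 36
Step 4: Merge ((A+J)+D)(24) + I(28) = 52
Step 5: Merge (F+C)(36) + (((A+J)+D)+I)(52) = 88
Read each symbol's code off the tree from the root (left child = 0, right child = 1).

Codes:
  A: 1000 (length 4)
  J: 1001 (length 4)
  D: 101 (length 3)
  F: 00 (length 2)
  C: 01 (length 2)
  I: 11 (length 2)
Average code length: 211/88 = 2.3977 bits/symbol


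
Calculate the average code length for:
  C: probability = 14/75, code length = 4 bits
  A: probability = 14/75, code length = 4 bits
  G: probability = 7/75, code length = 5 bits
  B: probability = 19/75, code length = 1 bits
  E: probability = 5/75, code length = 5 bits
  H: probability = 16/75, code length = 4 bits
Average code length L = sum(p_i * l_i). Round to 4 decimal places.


Weighted contributions p_i * l_i:
  C: (14/75) * 4 = 56/75
  A: (14/75) * 4 = 56/75
  G: (7/75) * 5 = 35/75
  B: (19/75) * 1 = 19/75
  E: (5/75) * 5 = 25/75
  H: (16/75) * 4 = 64/75
Sum = (56 + 56 + 35 + 19 + 25 + 64)/75 = 255/75

L = 255/75 = 3.4000 bits/symbol


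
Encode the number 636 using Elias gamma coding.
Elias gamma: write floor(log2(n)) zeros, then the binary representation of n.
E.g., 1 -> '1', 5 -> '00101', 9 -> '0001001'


num_bits = floor(log2(636)) + 1 = 10
leading_zeros = num_bits - 1 = 9
binary(636) = 1001111100

Elias gamma(636) = '000000000' + '1001111100' = 0000000001001111100 (19 bits)


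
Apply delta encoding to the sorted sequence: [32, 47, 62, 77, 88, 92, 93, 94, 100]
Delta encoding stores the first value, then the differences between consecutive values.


First value: 32
Deltas:
  47 - 32 = 15
  62 - 47 = 15
  77 - 62 = 15
  88 - 77 = 11
  92 - 88 = 4
  93 - 92 = 1
  94 - 93 = 1
  100 - 94 = 6


Delta encoded: [32, 15, 15, 15, 11, 4, 1, 1, 6]


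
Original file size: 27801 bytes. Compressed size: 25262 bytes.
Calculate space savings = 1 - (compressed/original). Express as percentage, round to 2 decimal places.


ratio = compressed/original = 25262/27801 = 0.908672
savings = 1 - ratio = 1 - 0.908672 = 0.091328
as a percentage: 0.091328 * 100 = 9.13%

Space savings = 1 - 25262/27801 = 9.13%


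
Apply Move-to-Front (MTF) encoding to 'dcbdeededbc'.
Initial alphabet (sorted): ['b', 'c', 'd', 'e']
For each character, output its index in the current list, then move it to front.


MTF encoding:
'd': index 2 in ['b', 'c', 'd', 'e'] -> ['d', 'b', 'c', 'e']
'c': index 2 in ['d', 'b', 'c', 'e'] -> ['c', 'd', 'b', 'e']
'b': index 2 in ['c', 'd', 'b', 'e'] -> ['b', 'c', 'd', 'e']
'd': index 2 in ['b', 'c', 'd', 'e'] -> ['d', 'b', 'c', 'e']
'e': index 3 in ['d', 'b', 'c', 'e'] -> ['e', 'd', 'b', 'c']
'e': index 0 in ['e', 'd', 'b', 'c'] -> ['e', 'd', 'b', 'c']
'd': index 1 in ['e', 'd', 'b', 'c'] -> ['d', 'e', 'b', 'c']
'e': index 1 in ['d', 'e', 'b', 'c'] -> ['e', 'd', 'b', 'c']
'd': index 1 in ['e', 'd', 'b', 'c'] -> ['d', 'e', 'b', 'c']
'b': index 2 in ['d', 'e', 'b', 'c'] -> ['b', 'd', 'e', 'c']
'c': index 3 in ['b', 'd', 'e', 'c'] -> ['c', 'b', 'd', 'e']


Output: [2, 2, 2, 2, 3, 0, 1, 1, 1, 2, 3]
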